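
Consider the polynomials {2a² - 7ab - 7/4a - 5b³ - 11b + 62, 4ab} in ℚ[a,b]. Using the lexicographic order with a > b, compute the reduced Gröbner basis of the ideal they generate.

f_1 = 2a² - 7ab - 7/4a - 5b³ - 11b + 62, LT = a².
f_2 = 4ab, LT = ab.

S(f_1,f_2): lcm = a²b. S = -7/2ab² - ⅞ab - 5/2b⁴ - 11/2b² + 31b.
  leading term ab²: subtract (-⅞b)·f_2 from -7/2ab² - ⅞ab - 5/2b⁴ - 11/2b² + 31b → -⅞ab - 5/2b⁴ - 11/2b² + 31b
  leading term ab: subtract (-7/32)·f_2 from -⅞ab - 5/2b⁴ - 11/2b² + 31b → -5/2b⁴ - 11/2b² + 31b
  leading term b⁴: no divisor's leading term divides it; move -5/2b⁴ to the remainder.
  leading term b²: no divisor's leading term divides it; move -11/2b² to the remainder.
  leading term b: no divisor's leading term divides it; move 31b to the remainder.
  remainder -5/2b⁴ - 11/2b² + 31b ≠ 0; add g_3 = -5/2b⁴ - 11/2b² + 31b to the basis.

S(f_1,g_3): leading monomials are coprime, so the S-polynomial reduces to 0 (Buchberger's first criterion).
S(f_2,g_3): lcm = ab⁴. S = -11/5ab² + 62/5ab.
  leading term ab²: subtract (-11/20b)·f_2 from -11/5ab² + 62/5ab → 62/5ab
  leading term ab: subtract (31/10)·f_2 from 62/5ab → 0
  remainder 0.

Every S-polynomial of the final basis reduces to 0, so we have a Gröbner basis.

G = {a² - ⅞a - 5/2b³ - 11/2b + 31, ab, b⁴ + 11/5b² - 62/5b}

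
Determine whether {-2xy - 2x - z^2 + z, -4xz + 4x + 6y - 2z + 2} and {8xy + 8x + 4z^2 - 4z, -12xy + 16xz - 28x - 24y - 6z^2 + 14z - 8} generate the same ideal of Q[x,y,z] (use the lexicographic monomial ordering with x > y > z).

Since reduced Gröbner bases are canonical representatives of ideals under a given ordering, it suffices to compute and compare them.
Buchberger on the first generating set:
f_1 = -2xy - 2x - z^2 + z, LT = xy.
f_2 = -4xz + 4x + 6y - 2z + 2, LT = xz.

S(f_1,f_2): lcm = xyz. S = xy + xz + 3/2y^2 - 1/2yz + 1/2y + 1/2z^3 - 1/2z^2.
  leading term xy: subtract (-1/2)·f_1 from xy + xz + 3/2y^2 - 1/2yz + 1/2y + 1/2z^3 - 1/2z^2 → xz - x + 3/2y^2 - 1/2yz + 1/2y + 1/2z^3 - z^2 + 1/2z
  leading term xz: subtract (-1/4)·f_2 from xz - x + 3/2y^2 - 1/2yz + 1/2y + 1/2z^3 - z^2 + 1/2z → 3/2y^2 - 1/2yz + 2y + 1/2z^3 - z^2 + 1/2
  leading term y^2: no divisor's leading term divides it; move 3/2y^2 to the remainder.
  leading term yz: no divisor's leading term divides it; move -1/2yz to the remainder.
  leading term y: no divisor's leading term divides it; move 2y to the remainder.
  leading term z^3: no divisor's leading term divides it; move 1/2z^3 to the remainder.
  leading term z^2: no divisor's leading term divides it; move -z^2 to the remainder.
  leading term 1: no divisor's leading term divides it; move 1/2 to the remainder.
  remainder 3/2y^2 - 1/2yz + 2y + 1/2z^3 - z^2 + 1/2 ≠ 0; add g_3 = 3/2y^2 - 1/2yz + 2y + 1/2z^3 - z^2 + 1/2 to the basis.

The other S-polynomials (S(f_1,g_3), S(f_2,g_3)) all reduce to 0 modulo the current basis, so we have a Gröbner basis.
Inter-reduce: drop elements whose leading term is divisible by another's, tail-reduce, and make monic.
Reduced Gröbner basis: {xy + x + 1/2z^2 - 1/2z, xz - x - 3/2y + 1/2z - 1/2, y^2 - 1/3yz + 4/3y + 1/3z^3 - 2/3z^2 + 1/3}.

Buchberger on the second generating set:
h_1 = 8xy + 8x + 4z^2 - 4z, LT = xy.
h_2 = -12xy + 16xz - 28x - 24y - 6z^2 + 14z - 8, LT = xy.

S(h_1,h_2): lcm = xy. S = 4/3xz - 4/3x - 2y + 2/3z - 2/3.
  leading term xz: no divisor's leading term divides it; move 4/3xz to the remainder.
  leading term x: no divisor's leading term divides it; move -4/3x to the remainder.
  leading term y: no divisor's leading term divides it; move -2y to the remainder.
  leading term z: no divisor's leading term divides it; move 2/3z to the remainder.
  leading term 1: no divisor's leading term divides it; move -2/3 to the remainder.
  remainder 4/3xz - 4/3x - 2y + 2/3z - 2/3 ≠ 0; add k_3 = 4/3xz - 4/3x - 2y + 2/3z - 2/3 to the basis.

S(h_1,k_3): lcm = xyz. S = xy + xz + 3/2y^2 - 1/2yz + 1/2y + 1/2z^3 - 1/2z^2.
  leading term xy: subtract (1/8)·h_1 from xy + xz + 3/2y^2 - 1/2yz + 1/2y + 1/2z^3 - 1/2z^2 → xz - x + 3/2y^2 - 1/2yz + 1/2y + 1/2z^3 - z^2 + 1/2z
  leading term xz: subtract (3/4)·k_3 from xz - x + 3/2y^2 - 1/2yz + 1/2y + 1/2z^3 - z^2 + 1/2z → 3/2y^2 - 1/2yz + 2y + 1/2z^3 - z^2 + 1/2
  leading term y^2: no divisor's leading term divides it; move 3/2y^2 to the remainder.
  leading term yz: no divisor's leading term divides it; move -1/2yz to the remainder.
  leading term y: no divisor's leading term divides it; move 2y to the remainder.
  leading term z^3: no divisor's leading term divides it; move 1/2z^3 to the remainder.
  leading term z^2: no divisor's leading term divides it; move -z^2 to the remainder.
  leading term 1: no divisor's leading term divides it; move 1/2 to the remainder.
  remainder 3/2y^2 - 1/2yz + 2y + 1/2z^3 - z^2 + 1/2 ≠ 0; add k_4 = 3/2y^2 - 1/2yz + 2y + 1/2z^3 - z^2 + 1/2 to the basis.

The other S-polynomials (S(h_2,k_3), S(h_1,k_4), S(h_2,k_4), S(k_3,k_4)) all reduce to 0 modulo the current basis, so we have a Gröbner basis.
Inter-reduce: drop elements whose leading term is divisible by another's, tail-reduce, and make monic.
Reduced Gröbner basis: {xy + x + 1/2z^2 - 1/2z, xz - x - 3/2y + 1/2z - 1/2, y^2 - 1/3yz + 4/3y + 1/3z^3 - 2/3z^2 + 1/3}.

These coincide, so the ideals are equal.

Yes, the ideals are equal.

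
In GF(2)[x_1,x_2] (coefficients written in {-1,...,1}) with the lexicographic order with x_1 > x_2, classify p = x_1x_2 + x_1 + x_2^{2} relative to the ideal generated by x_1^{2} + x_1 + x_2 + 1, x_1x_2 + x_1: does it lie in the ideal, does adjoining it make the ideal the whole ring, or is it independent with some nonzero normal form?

First compute the reduced Gröbner basis of I by Buchberger's algorithm.
f_1 = x_1^{2} + x_1 + x_2 + 1, LT = x_1^{2}.
f_2 = x_1x_2 + x_1, LT = x_1x_2.

S(f_1,f_2): lcm = x_1^{2}x_2. S = x_1^{2} + x_1x_2 + x_2^{2} + x_2.
  leading term x_1^{2}: subtract (1)·f_1 from x_1^{2} + x_1x_2 + x_2^{2} + x_2 → x_1x_2 + x_1 + x_2^{2} + 1
  leading term x_1x_2: subtract (1)·f_2 from x_1x_2 + x_1 + x_2^{2} + 1 → x_2^{2} + 1
  leading term x_2^{2}: no divisor's leading term divides it; move x_2^{2} to the remainder.
  leading term 1: no divisor's leading term divides it; move 1 to the remainder.
  remainder x_2^{2} + 1 ≠ 0; add h_3 = x_2^{2} + 1 to the basis.

S(f_1,h_3): leading monomials are coprime, so the S-polynomial reduces to 0 (Buchberger's first criterion).
S(f_2,h_3): lcm = x_1x_2^{2}. S = x_1x_2 + x_1.
  leading term x_1x_2: subtract (1)·f_2 from x_1x_2 + x_1 → 0
  remainder 0.

Every S-polynomial of the final basis reduces to 0, so we have a Gröbner basis.
Inter-reduce: drop elements whose leading term is divisible by another's, tail-reduce, and make monic.
Reduced Gröbner basis: {x_1^{2} + x_1 + x_2 + 1, x_1x_2 + x_1, x_2^{2} + 1}.
Label its elements g_1 = x_1^{2} + x_1 + x_2 + 1, g_2 = x_1x_2 + x_1, g_3 = x_2^{2} + 1.

Reduce p = x_1x_2 + x_1 + x_2^{2} modulo G:
  leading term x_1x_2: subtract (1)·g_2 from x_1x_2 + x_1 + x_2^{2} → x_2^{2}
  leading term x_2^{2}: subtract (1)·g_3 from x_2^{2} → 1
  leading term 1: no divisor's leading term divides it; move 1 to the remainder.
  normal form = 1.
The normal form is nonzero, so p ∉ I. Since p minus its normal form lies in I, I + (p) = I + (r) where r = 1; decide whether this ideal is the whole ring.
Here r = 1 is a nonzero constant, hence a unit: 1 ∈ I + (p), the Gröbner basis of I + (p) is {1}, and the enlarged system has no common solution — adjoining p is inconsistent.

Adjoining x_1x_2 + x_1 + x_2^{2} makes the ideal the whole ring: the system is inconsistent.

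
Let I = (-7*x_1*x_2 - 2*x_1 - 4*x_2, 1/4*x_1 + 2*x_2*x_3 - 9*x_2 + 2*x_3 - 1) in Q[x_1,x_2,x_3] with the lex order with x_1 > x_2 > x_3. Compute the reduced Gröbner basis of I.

The reduced Gröbner basis is the canonical form of the ideal for this ordering.

f_1 = -7*x_1*x_2 - 2*x_1 - 4*x_2, LT = x_1*x_2.
f_2 = 1/4*x_1 + 2*x_2*x_3 - 9*x_2 + 2*x_3 - 1, LT = x_1.

S(f_1,f_2): lcm = x_1*x_2. S = 2/7*x_1 - 8*x_2**2*x_3 + 36*x_2**2 - 8*x_2*x_3 + 32/7*x_2.
  reduce S modulo (f_1, f_2):
  remainder -8*x_2**2*x_3 + 36*x_2**2 - 72/7*x_2*x_3 + 104/7*x_2 - 16/7*x_3 + 8/7 ≠ 0; add g_3 = -8*x_2**2*x_3 + 36*x_2**2 - 72/7*x_2*x_3 + 104/7*x_2 - 16/7*x_3 + 8/7 to the basis.

The other S-polynomials (S(f_1,g_3), S(f_2,g_3)) all reduce to 0 modulo the current basis, so we have a Gröbner basis.
Inter-reduce: drop elements whose leading term is divisible by another's, tail-reduce, and make monic.

G = {x_1 + 8*x_2*x_3 - 36*x_2 + 8*x_3 - 4, x_2**2*x_3 - 9/2*x_2**2 + 9/7*x_2*x_3 - 13/7*x_2 + 2/7*x_3 - 1/7}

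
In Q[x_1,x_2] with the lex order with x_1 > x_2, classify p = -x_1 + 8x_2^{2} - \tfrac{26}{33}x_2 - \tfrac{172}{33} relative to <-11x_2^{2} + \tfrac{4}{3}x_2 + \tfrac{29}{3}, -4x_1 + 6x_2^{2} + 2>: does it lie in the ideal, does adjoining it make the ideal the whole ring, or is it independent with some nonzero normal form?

-x_1 + 8x_2^{2} - \tfrac{26}{33}x_2 - \tfrac{172}{33} lies in I (it reduces to 0).

First compute the reduced Gröbner basis of I by Buchberger's algorithm.
f_1 = -11x_2^{2} + \tfrac{4}{3}x_2 + \tfrac{29}{3}, LT = x_2^{2}.
f_2 = -4x_1 + 6x_2^{2} + 2, LT = x_1.

The S-polynomials (S(f_1,f_2)) all reduce to 0 modulo the current basis, so we have a Gröbner basis.
Inter-reduce: drop elements whose leading term is divisible by another's, tail-reduce, and make monic.
Reduced Gröbner basis: {x_1 - \tfrac{2}{11}x_2 - \tfrac{20}{11}, x_2^{2} - \tfrac{4}{33}x_2 - \tfrac{29}{33}}.
Label its elements g_1 = x_1 - \tfrac{2}{11}x_2 - \tfrac{20}{11}, g_2 = x_2^{2} - \tfrac{4}{33}x_2 - \tfrac{29}{33}.

Reduce p = -x_1 + 8x_2^{2} - \tfrac{26}{33}x_2 - \tfrac{172}{33} modulo G:
  leading term x_1: subtract (-1)·g_1 from -x_1 + 8x_2^{2} - \tfrac{26}{33}x_2 - \tfrac{172}{33} → 8x_2^{2} - \tfrac{32}{33}x_2 - \tfrac{232}{33}
  leading term x_2^{2}: subtract (8)·g_2 from 8x_2^{2} - \tfrac{32}{33}x_2 - \tfrac{232}{33} → 0
  normal form = 0.
Since the normal form is 0, p ∈ I.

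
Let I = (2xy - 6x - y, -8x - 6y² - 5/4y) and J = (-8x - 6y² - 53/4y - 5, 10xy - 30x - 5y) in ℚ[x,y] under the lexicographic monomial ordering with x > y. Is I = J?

Since reduced Gröbner bases are canonical representatives of ideals under a given ordering, it suffices to compute and compare them.
Buchberger on the first generating set:
f_1 = 2xy - 6x - y, LT = xy.
f_2 = -8x - 6y² - 5/4y, LT = x.

S(f_1,f_2): lcm = xy. S = -3x - ¾y³ - 5/32y² - ½y.
  leading term x: subtract (⅜)·f_2 from -3x - ¾y³ - 5/32y² - ½y → -¾y³ + 67/32y² - 1/32y
  leading term y³: no divisor's leading term divides it; move -¾y³ to the remainder.
  leading term y²: no divisor's leading term divides it; move 67/32y² to the remainder.
  leading term y: no divisor's leading term divides it; move -1/32y to the remainder.
  remainder -¾y³ + 67/32y² - 1/32y ≠ 0; add g_3 = -¾y³ + 67/32y² - 1/32y to the basis.

The other S-polynomials (S(f_1,g_3), S(f_2,g_3)) all reduce to 0 modulo the current basis, so we have a Gröbner basis.
Inter-reduce: drop elements whose leading term is divisible by another's, tail-reduce, and make monic.
Reduced Gröbner basis: {x + ¾y² + 5/32y, y³ - 67/24y² + 1/24y}.

Buchberger on the second generating set:
h_1 = -8x - 6y² - 53/4y - 5, LT = x.
h_2 = 10xy - 30x - 5y, LT = xy.

S(h_1,h_2): lcm = xy. S = 3x + ¾y³ + 53/32y² + 9/8y.
  leading term x: subtract (-⅜)·h_1 from 3x + ¾y³ + 53/32y² + 9/8y → ¾y³ - 19/32y² - 123/32y - 15/8
  leading term y³: no divisor's leading term divides it; move ¾y³ to the remainder.
  leading term y²: no divisor's leading term divides it; move -19/32y² to the remainder.
  leading term y: no divisor's leading term divides it; move -123/32y to the remainder.
  leading term 1: no divisor's leading term divides it; move -15/8 to the remainder.
  remainder ¾y³ - 19/32y² - 123/32y - 15/8 ≠ 0; add k_3 = ¾y³ - 19/32y² - 123/32y - 15/8 to the basis.

The other S-polynomials (S(h_1,k_3), S(h_2,k_3)) all reduce to 0 modulo the current basis, so we have a Gröbner basis.
Inter-reduce: drop elements whose leading term is divisible by another's, tail-reduce, and make monic.
Reduced Gröbner basis: {x + ¾y² + 53/32y + ⅝, y³ - 19/24y² - 41/8y - 5/2}.

Since the reduced bases disagree, the two ideals are not the same.

No, the ideals differ.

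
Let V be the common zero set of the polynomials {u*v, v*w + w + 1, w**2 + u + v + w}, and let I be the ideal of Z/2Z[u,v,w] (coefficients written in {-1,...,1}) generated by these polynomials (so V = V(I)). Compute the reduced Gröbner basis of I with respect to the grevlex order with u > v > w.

G = {u**2, u*v, v**2 + u + v + w + 1, u*w + u, v*w + w + 1, w**2 + u + v + w}

Buchberger's algorithm terminates because the ascending chain of leading-term ideals stabilizes.

f_1 = u*v, LT = u*v.
f_2 = v*w + w + 1, LT = v*w.
f_3 = w**2 + u + v + w, LT = w**2.

S(f_1,f_2): lcm = u*v*w. S = u*w + u.
  leading term u*w: no divisor's leading term divides it; move u*w to the remainder.
  leading term u: no divisor's leading term divides it; move u to the remainder.
  remainder u*w + u ≠ 0; add g_4 = u*w + u to the basis.

S(f_2,f_3): lcm = v*w**2. S = u*v + v**2 + v*w + w**2 + w.
  leading term u*v: subtract (1)·f_1 from u*v + v**2 + v*w + w**2 + w → v**2 + v*w + w**2 + w
  leading term v**2: no divisor's leading term divides it; move v**2 to the remainder.
  leading term v*w: subtract (1)·f_2 from v*w + w**2 + w → w**2 + 1
  leading term w**2: subtract (1)·f_3 from w**2 + 1 → u + v + w + 1
  leading term u: no divisor's leading term divides it; move u to the remainder.
  leading term v: no divisor's leading term divides it; move v to the remainder.
  leading term w: no divisor's leading term divides it; move w to the remainder.
  leading term 1: no divisor's leading term divides it; move 1 to the remainder.
  remainder v**2 + u + v + w + 1 ≠ 0; add g_5 = v**2 + u + v + w + 1 to the basis.

S(f_3,g_4): lcm = u*w**2. S = u**2 + u*v.
  leading term u**2: no divisor's leading term divides it; move u**2 to the remainder.
  leading term u*v: subtract (1)·f_1 from u*v → 0
  remainder u**2 ≠ 0; add g_6 = u**2 to the basis.

The other S-polynomials (S(f_1,f_3), S(f_1,g_4), S(f_2,g_4), S(f_1,g_5), S(f_2,g_5), S(f_3,g_5), S(g_4,g_5), S(f_1,g_6), S(f_2,g_6), S(f_3,g_6), S(g_4,g_6), S(g_5,g_6)) all reduce to 0 modulo the current basis, so we have a Gröbner basis.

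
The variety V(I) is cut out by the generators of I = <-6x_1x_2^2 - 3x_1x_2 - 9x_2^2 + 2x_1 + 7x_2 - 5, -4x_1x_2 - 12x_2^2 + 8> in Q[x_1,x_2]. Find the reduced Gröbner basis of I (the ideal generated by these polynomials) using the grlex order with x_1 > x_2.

G = {x_2^3 + 1/9x_1 - 5/18x_2 - 11/18, x_1^2 + 9x_2^2 - 11/2x_1 - 33/2x_2 + 1, x_1x_2 + 3x_2^2 - 2}

The reduced Gröbner basis is the canonical form of the ideal for this ordering.

f_1 = -6x_1x_2^2 - 3x_1x_2 - 9x_2^2 + 2x_1 + 7x_2 - 5, LT = x_1x_2^2.
f_2 = -4x_1x_2 - 12x_2^2 + 8, LT = x_1x_2.

S(f_1,f_2): lcm = x_1x_2^2. S = -3x_2^3 + 1/2x_1x_2 + 3/2x_2^2 - 1/3x_1 + 5/6x_2 + 5/6.
  reduce S modulo (f_1, f_2):
  remainder -3x_2^3 - 1/3x_1 + 5/6x_2 + 11/6 ≠ 0; add g_3 = -3x_2^3 - 1/3x_1 + 5/6x_2 + 11/6 to the basis.

S(f_1,g_3): lcm = x_1x_2^3. S = 1/2x_1x_2^2 + 3/2x_2^3 - 1/9x_1^2 - 1/18x_1x_2 - 7/6x_2^2 + 11/18x_1 + 5/6x_2.
  reduce S modulo (f_1, f_2, g_3):
  remainder -1/9x_1^2 - x_2^2 + 11/18x_1 + 11/6x_2 - 1/9 ≠ 0; add g_4 = -1/9x_1^2 - x_2^2 + 11/18x_1 + 11/6x_2 - 1/9 to the basis.

The other S-polynomials (S(f_2,g_3), S(f_1,g_4), S(f_2,g_4), S(g_3,g_4)) all reduce to 0 modulo the current basis, so we have a Gröbner basis.
Inter-reduce: drop elements whose leading term is divisible by another's, tail-reduce, and make monic.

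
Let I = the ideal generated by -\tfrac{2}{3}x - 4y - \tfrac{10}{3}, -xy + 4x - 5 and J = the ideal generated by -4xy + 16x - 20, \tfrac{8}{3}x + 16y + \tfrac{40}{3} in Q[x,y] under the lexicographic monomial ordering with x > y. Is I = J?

Yes, the ideals are equal.

Since reduced Gröbner bases are canonical representatives of ideals under a given ordering, it suffices to compute and compare them.
Buchberger on the first generating set:
f_1 = -\tfrac{2}{3}x - 4y - \tfrac{10}{3}, LT = x.
f_2 = -xy + 4x - 5, LT = xy.

S(f_1,f_2): lcm = xy. S = 4x + 6y^{2} + 5y - 5.
  leading term x: subtract (-6)·f_1 from 4x + 6y^{2} + 5y - 5 → 6y^{2} - 19y - 25
  leading term y^{2}: no divisor's leading term divides it; move 6y^{2} to the remainder.
  leading term y: no divisor's leading term divides it; move -19y to the remainder.
  leading term 1: no divisor's leading term divides it; move -25 to the remainder.
  remainder 6y^{2} - 19y - 25 ≠ 0; add g_3 = 6y^{2} - 19y - 25 to the basis.

The other S-polynomials (S(f_1,g_3), S(f_2,g_3)) all reduce to 0 modulo the current basis, so we have a Gröbner basis.
Inter-reduce: drop elements whose leading term is divisible by another's, tail-reduce, and make monic.
Reduced Gröbner basis: {x + 6y + 5, y^{2} - \tfrac{19}{6}y - \tfrac{25}{6}}.

Buchberger on the second generating set:
h_1 = -4xy + 16x - 20, LT = xy.
h_2 = \tfrac{8}{3}x + 16y + \tfrac{40}{3}, LT = x.

S(h_1,h_2): lcm = xy. S = -4x - 6y^{2} - 5y + 5.
  leading term x: subtract (-\tfrac{3}{2})·h_2 from -4x - 6y^{2} - 5y + 5 → -6y^{2} + 19y + 25
  leading term y^{2}: no divisor's leading term divides it; move -6y^{2} to the remainder.
  leading term y: no divisor's leading term divides it; move 19y to the remainder.
  leading term 1: no divisor's leading term divides it; move 25 to the remainder.
  remainder -6y^{2} + 19y + 25 ≠ 0; add k_3 = -6y^{2} + 19y + 25 to the basis.

The other S-polynomials (S(h_1,k_3), S(h_2,k_3)) all reduce to 0 modulo the current basis, so we have a Gröbner basis.
Inter-reduce: drop elements whose leading term is divisible by another's, tail-reduce, and make monic.
Reduced Gröbner basis: {x + 6y + 5, y^{2} - \tfrac{19}{6}y - \tfrac{25}{6}}.

The two bases agree; hence the ideals are identical.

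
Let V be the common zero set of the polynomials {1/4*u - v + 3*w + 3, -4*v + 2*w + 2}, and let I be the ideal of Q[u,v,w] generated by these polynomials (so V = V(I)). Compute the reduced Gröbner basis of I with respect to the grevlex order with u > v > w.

G = {u + 10*w + 10, v - 1/2*w - 1/2}

f_1 = 1/4*u - v + 3*w + 3, LT = u.
f_2 = -4*v + 2*w + 2, LT = v.

The S-polynomials (S(f_1,f_2)) all reduce to 0 modulo the current basis, so we have a Gröbner basis.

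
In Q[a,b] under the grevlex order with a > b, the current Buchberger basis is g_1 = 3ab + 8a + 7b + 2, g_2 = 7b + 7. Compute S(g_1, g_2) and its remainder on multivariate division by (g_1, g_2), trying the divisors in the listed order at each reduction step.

lcm(LM(g_1), LM(g_2)) = ab.
S = (lcm/LT(g_1))·g_1 − (lcm/LT(g_2))·g_2 = 5/3a + 7/3b + 2/3.
Reduce S modulo (g_1, g_2) in that order:
  leading term a: no divisor's leading term divides it; move 5/3a to the remainder.
  leading term b: subtract (1/3)·g_2 from 7/3b + 2/3 → -5/3
  leading term 1: no divisor's leading term divides it; move -5/3 to the remainder.
The remainder 5/3a - 5/3 is nonzero, so it would be added as the next basis element.

S(g_1, g_2) = 5/3a + 7/3b + 2/3; remainder on division = 5/3a - 5/3.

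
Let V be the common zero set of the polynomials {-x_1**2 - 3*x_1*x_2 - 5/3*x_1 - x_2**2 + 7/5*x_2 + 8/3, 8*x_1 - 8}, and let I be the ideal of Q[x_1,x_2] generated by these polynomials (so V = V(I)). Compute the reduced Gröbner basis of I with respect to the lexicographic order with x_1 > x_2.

f_1 = -x_1**2 - 3*x_1*x_2 - 5/3*x_1 - x_2**2 + 7/5*x_2 + 8/3, LT = x_1**2.
f_2 = 8*x_1 - 8, LT = x_1.

S(f_1,f_2): lcm = x_1**2. S = 3*x_1*x_2 + 8/3*x_1 + x_2**2 - 7/5*x_2 - 8/3.
  reduce S modulo (f_1, f_2):
  remainder x_2**2 + 8/5*x_2 ≠ 0; add g_3 = x_2**2 + 8/5*x_2 to the basis.

The other S-polynomials (S(f_1,g_3), S(f_2,g_3)) all reduce to 0 modulo the current basis, so we have a Gröbner basis.
Inter-reduce: drop elements whose leading term is divisible by another's, tail-reduce, and make monic.

G = {x_1 - 1, x_2**2 + 8/5*x_2}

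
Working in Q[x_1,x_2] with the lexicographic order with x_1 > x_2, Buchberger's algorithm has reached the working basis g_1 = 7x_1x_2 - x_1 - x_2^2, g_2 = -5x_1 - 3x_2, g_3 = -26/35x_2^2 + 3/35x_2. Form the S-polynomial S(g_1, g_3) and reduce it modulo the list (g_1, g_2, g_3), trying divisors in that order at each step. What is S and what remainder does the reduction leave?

lcm(LM(g_1), LM(g_3)) = x_1x_2^2.
S = (lcm/LT(g_1))·g_1 − (lcm/LT(g_3))·g_3 = -5/182x_1x_2 - 1/7x_2^3.
Reduce S modulo (g_1, g_2, g_3) in that order:
  leading term x_1x_2: subtract (-5/1274)·g_1 from -5/182x_1x_2 - 1/7x_2^3 → -5/1274x_1 - 1/7x_2^3 - 5/1274x_2^2
  leading term x_1: subtract (1/1274)·g_2 from -5/1274x_1 - 1/7x_2^3 - 5/1274x_2^2 → -1/7x_2^3 - 5/1274x_2^2 + 3/1274x_2
  leading term x_2^3: subtract (5/26x_2)·g_3 from -1/7x_2^3 - 5/1274x_2^2 + 3/1274x_2 → -1/49x_2^2 + 3/1274x_2
  leading term x_2^2: subtract (5/182)·g_3 from -1/49x_2^2 + 3/1274x_2 → 0
The remainder is 0, so this S-polynomial contributes no new basis element.

S(g_1, g_3) = -5/182x_1x_2 - 1/7x_2^3; remainder on division = 0.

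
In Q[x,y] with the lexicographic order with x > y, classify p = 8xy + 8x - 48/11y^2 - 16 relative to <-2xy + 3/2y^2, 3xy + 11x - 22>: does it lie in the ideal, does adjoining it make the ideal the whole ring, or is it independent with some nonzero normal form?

First compute the reduced Gröbner basis of I by Buchberger's algorithm.
f_1 = -2xy + 3/2y^2, LT = xy.
f_2 = 3xy + 11x - 22, LT = xy.

S(f_1,f_2): lcm = xy. S = -11/3x - 3/4y^2 + 22/3.
  reduce S modulo (f_1, f_2):
  remainder -11/3x - 3/4y^2 + 22/3 ≠ 0; add h_3 = -11/3x - 3/4y^2 + 22/3 to the basis.

S(f_1,h_3): lcm = xy. S = -9/44y^3 - 3/4y^2 + 2y.
  reduce S modulo (f_1, f_2, h_3):
  remainder -9/44y^3 - 3/4y^2 + 2y ≠ 0; add h_4 = -9/44y^3 - 3/4y^2 + 2y to the basis.

The other S-polynomials (S(f_2,h_3), S(f_1,h_4), S(f_2,h_4), S(h_3,h_4)) all reduce to 0 modulo the current basis, so we have a Gröbner basis.
Inter-reduce: drop elements whose leading term is divisible by another's, tail-reduce, and make monic.
Reduced Gröbner basis: {x + 9/44y^2 - 2, y^3 + 11/3y^2 - 88/9y}.
Label its elements g_1 = x + 9/44y^2 - 2, g_2 = y^3 + 11/3y^2 - 88/9y.

Reduce p = 8xy + 8x - 48/11y^2 - 16 modulo G:
  leading term xy: subtract (8y)·g_1 from 8xy + 8x - 48/11y^2 - 16 → 8x - 18/11y^3 - 48/11y^2 + 16y - 16
  leading term x: subtract (8)·g_1 from 8x - 18/11y^3 - 48/11y^2 + 16y - 16 → -18/11y^3 - 6y^2 + 16y
  leading term y^3: subtract (-18/11)·g_2 from -18/11y^3 - 6y^2 + 16y → 0
  normal form = 0.
Since the normal form is 0, p ∈ I.

8xy + 8x - 48/11y^2 - 16 lies in I (it reduces to 0).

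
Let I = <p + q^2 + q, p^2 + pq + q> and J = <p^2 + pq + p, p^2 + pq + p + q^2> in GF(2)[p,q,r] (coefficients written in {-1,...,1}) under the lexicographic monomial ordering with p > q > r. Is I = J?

No, the ideals differ.

Two ideals are equal iff their reduced Gröbner bases coincide (the reduced basis is unique for a fixed ordering).
Buchberger on the first generating set:
f_1 = p + q^2 + q, LT = p.
f_2 = p^2 + pq + q, LT = p^2.

S(f_1,f_2): lcm = p^2. S = pq^2 + q.
  reduce S modulo (f_1, f_2):
  remainder q^4 + q^3 + q ≠ 0; add g_3 = q^4 + q^3 + q to the basis.

The other S-polynomials (S(f_1,g_3), S(f_2,g_3)) all reduce to 0 modulo the current basis, so we have a Gröbner basis.
Inter-reduce: drop elements whose leading term is divisible by another's, tail-reduce, and make monic.
Reduced Gröbner basis: {p + q^2 + q, q^4 + q^3 + q}.

Buchberger on the second generating set:
h_1 = p^2 + pq + p, LT = p^2.
h_2 = p^2 + pq + p + q^2, LT = p^2.

S(h_1,h_2): lcm = p^2. S = q^2.
  reduce S modulo (h_1, h_2):
  remainder q^2 ≠ 0; add k_3 = q^2 to the basis.

The other S-polynomials (S(h_1,k_3), S(h_2,k_3)) all reduce to 0 modulo the current basis, so we have a Gröbner basis.
Inter-reduce: drop elements whose leading term is divisible by another's, tail-reduce, and make monic.
Reduced Gröbner basis: {p^2 + pq + p, q^2}.

Since the reduced bases disagree, the two ideals are not the same.
The same test decides containment: I ⊆ J iff every generator of I reduces to 0 modulo a Gröbner basis of J.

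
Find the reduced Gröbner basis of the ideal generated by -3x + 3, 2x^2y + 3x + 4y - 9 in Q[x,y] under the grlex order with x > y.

f_1 = -3x + 3, LT = x.
f_2 = 2x^2y + 3x + 4y - 9, LT = x^2y.

S(f_1,f_2): lcm = x^2y. S = -xy - 3/2x - 2y + 9/2.
  leading term xy: subtract (1/3y)·f_1 from -xy - 3/2x - 2y + 9/2 → -3/2x - 3y + 9/2
  leading term x: subtract (1/2)·f_1 from -3/2x - 3y + 9/2 → -3y + 3
  leading term y: no divisor's leading term divides it; move -3y to the remainder.
  leading term 1: no divisor's leading term divides it; move 3 to the remainder.
  remainder -3y + 3 ≠ 0; add g_3 = -3y + 3 to the basis.

The other S-polynomials (S(f_1,g_3), S(f_2,g_3)) all reduce to 0 modulo the current basis, so we have a Gröbner basis.
Inter-reduce: drop elements whose leading term is divisible by another's, tail-reduce, and make monic.

G = {x - 1, y - 1}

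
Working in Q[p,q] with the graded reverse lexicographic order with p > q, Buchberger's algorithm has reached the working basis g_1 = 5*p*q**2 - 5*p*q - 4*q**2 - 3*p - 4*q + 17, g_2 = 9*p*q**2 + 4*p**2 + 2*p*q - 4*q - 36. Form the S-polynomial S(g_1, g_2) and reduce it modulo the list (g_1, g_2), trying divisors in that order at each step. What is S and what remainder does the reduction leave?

S(g_1, g_2) = -4/9*p**2 - 11/9*p*q - 4/5*q**2 - 3/5*p - 16/45*q + 37/5; remainder on division = -4/9*p**2 - 11/9*p*q - 4/5*q**2 - 3/5*p - 16/45*q + 37/5.

lcm(LM(g_1), LM(g_2)) = p*q**2.
S = (lcm/LT(g_1))·g_1 − (lcm/LT(g_2))·g_2 = -4/9*p**2 - 11/9*p*q - 4/5*q**2 - 3/5*p - 16/45*q + 37/5.
Reduce S modulo (g_1, g_2) in that order:
  leading term p**2: no divisor's leading term divides it; move -4/9*p**2 to the remainder.
  leading term p*q: no divisor's leading term divides it; move -11/9*p*q to the remainder.
  leading term q**2: no divisor's leading term divides it; move -4/5*q**2 to the remainder.
  leading term p: no divisor's leading term divides it; move -3/5*p to the remainder.
  leading term q: no divisor's leading term divides it; move -16/45*q to the remainder.
  leading term 1: no divisor's leading term divides it; move 37/5 to the remainder.
The remainder -4/9*p**2 - 11/9*p*q - 4/5*q**2 - 3/5*p - 16/45*q + 37/5 is nonzero, so it would be added as the next basis element.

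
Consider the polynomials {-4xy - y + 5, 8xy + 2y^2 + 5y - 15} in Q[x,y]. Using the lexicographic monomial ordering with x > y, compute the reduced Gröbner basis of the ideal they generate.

f_1 = -4xy - y + 5, LT = xy.
f_2 = 8xy + 2y^2 + 5y - 15, LT = xy.

S(f_1,f_2): lcm = xy. S = -1/4y^2 - 3/8y + 5/8.
  leading term y^2: no divisor's leading term divides it; move -1/4y^2 to the remainder.
  leading term y: no divisor's leading term divides it; move -3/8y to the remainder.
  leading term 1: no divisor's leading term divides it; move 5/8 to the remainder.
  remainder -1/4y^2 - 3/8y + 5/8 ≠ 0; add g_3 = -1/4y^2 - 3/8y + 5/8 to the basis.

S(f_1,g_3): lcm = xy^2. S = -3/2xy + 5/2x + 1/4y^2 - 5/4y.
  leading term xy: subtract (3/8)·f_1 from -3/2xy + 5/2x + 1/4y^2 - 5/4y → 5/2x + 1/4y^2 - 7/8y - 15/8
  leading term x: no divisor's leading term divides it; move 5/2x to the remainder.
  leading term y^2: subtract (-1)·g_3 from 1/4y^2 - 7/8y - 15/8 → -5/4y - 5/4
  leading term y: no divisor's leading term divides it; move -5/4y to the remainder.
  leading term 1: no divisor's leading term divides it; move -5/4 to the remainder.
  remainder 5/2x - 5/4y - 5/4 ≠ 0; add g_4 = 5/2x - 5/4y - 5/4 to the basis.

The other S-polynomials (S(f_2,g_3), S(f_1,g_4), S(f_2,g_4), S(g_3,g_4)) all reduce to 0 modulo the current basis, so we have a Gröbner basis.
Inter-reduce: drop elements whose leading term is divisible by another's, tail-reduce, and make monic.

G = {x - 1/2y - 1/2, y^2 + 3/2y - 5/2}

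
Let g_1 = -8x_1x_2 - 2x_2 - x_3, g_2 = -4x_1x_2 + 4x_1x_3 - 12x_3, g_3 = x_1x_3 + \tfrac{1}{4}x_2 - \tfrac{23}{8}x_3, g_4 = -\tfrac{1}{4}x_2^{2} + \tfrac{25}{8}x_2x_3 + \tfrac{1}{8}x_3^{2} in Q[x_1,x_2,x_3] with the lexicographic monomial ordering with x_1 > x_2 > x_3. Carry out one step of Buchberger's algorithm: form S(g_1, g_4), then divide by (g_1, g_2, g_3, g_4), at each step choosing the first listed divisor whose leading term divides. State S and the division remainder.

lcm(LM(g_1), LM(g_4)) = x_1x_2^{2}.
S = (lcm/LT(g_1))·g_1 − (lcm/LT(g_4))·g_4 = \tfrac{25}{2}x_1x_2x_3 + \tfrac{1}{2}x_1x_3^{2} + \tfrac{1}{4}x_2^{2} + \tfrac{1}{8}x_2x_3.
Reduce S modulo (g_1, g_2, g_3, g_4) in that order:
  leading term x_1x_2x_3: subtract (-\tfrac{25}{16}x_3)·g_1 from \tfrac{25}{2}x_1x_2x_3 + \tfrac{1}{2}x_1x_3^{2} + \tfrac{1}{4}x_2^{2} + \tfrac{1}{8}x_2x_3 → \tfrac{1}{2}x_1x_3^{2} + \tfrac{1}{4}x_2^{2} - 3x_2x_3 - \tfrac{25}{16}x_3^{2}
  leading term x_1x_3^{2}: subtract (\tfrac{1}{2}x_3)·g_3 from \tfrac{1}{2}x_1x_3^{2} + \tfrac{1}{4}x_2^{2} - 3x_2x_3 - \tfrac{25}{16}x_3^{2} → \tfrac{1}{4}x_2^{2} - \tfrac{25}{8}x_2x_3 - \tfrac{1}{8}x_3^{2}
  leading term x_2^{2}: subtract (-1)·g_4 from \tfrac{1}{4}x_2^{2} - \tfrac{25}{8}x_2x_3 - \tfrac{1}{8}x_3^{2} → 0
The remainder is 0, so this S-polynomial contributes no new basis element.
An S-polynomial is built so that the two leading terms cancel; whether anything survives reduction is exactly the Gröbner-basis criterion.

S(g_1, g_4) = \tfrac{25}{2}x_1x_2x_3 + \tfrac{1}{2}x_1x_3^{2} + \tfrac{1}{4}x_2^{2} + \tfrac{1}{8}x_2x_3; remainder on division = 0.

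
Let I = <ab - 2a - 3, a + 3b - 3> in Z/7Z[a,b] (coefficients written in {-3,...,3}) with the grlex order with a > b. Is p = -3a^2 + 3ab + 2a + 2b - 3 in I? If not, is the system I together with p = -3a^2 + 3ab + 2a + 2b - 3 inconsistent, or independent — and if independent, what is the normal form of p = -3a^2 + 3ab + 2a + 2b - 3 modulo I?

-3a^2 + 3ab + 2a + 2b - 3 lies in I (it reduces to 0).

First compute the reduced Gröbner basis of I by Buchberger's algorithm.
f_1 = ab - 2a - 3, LT = ab.
f_2 = a + 3b - 3, LT = a.

S(f_1,f_2): lcm = ab. S = -3b^2 - 2a + 3b - 3.
  leading term b^2: no divisor's leading term divides it; move -3b^2 to the remainder.
  leading term a: subtract (-2)·f_2 from -2a + 3b - 3 → 2b - 2
  leading term b: no divisor's leading term divides it; move 2b to the remainder.
  leading term 1: no divisor's leading term divides it; move -2 to the remainder.
  remainder -3b^2 + 2b - 2 ≠ 0; add h_3 = -3b^2 + 2b - 2 to the basis.

The other S-polynomials (S(f_1,h_3), S(f_2,h_3)) all reduce to 0 modulo the current basis, so we have a Gröbner basis.
Inter-reduce: drop elements whose leading term is divisible by another's, tail-reduce, and make monic.
Reduced Gröbner basis: {b^2 - 3b + 3, a + 3b - 3}.
Label its elements g_1 = b^2 - 3b + 3, g_2 = a + 3b - 3.

Reduce p = -3a^2 + 3ab + 2a + 2b - 3 modulo G:
  leading term a^2: subtract (-3a)·g_2 from -3a^2 + 3ab + 2a + 2b - 3 → -2ab + 2b - 3
  leading term ab: subtract (-2b)·g_2 from -2ab + 2b - 3 → -b^2 + 3b - 3
  leading term b^2: subtract (-1)·g_1 from -b^2 + 3b - 3 → 0
  normal form = 0.
Since the normal form is 0, p ∈ I.

Ideal membership is decidable via reduction modulo a Gröbner basis.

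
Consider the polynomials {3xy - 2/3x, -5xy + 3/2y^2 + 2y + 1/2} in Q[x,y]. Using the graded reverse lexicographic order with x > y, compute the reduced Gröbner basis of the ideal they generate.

f_1 = 3xy - 2/3x, LT = xy.
f_2 = -5xy + 3/2y^2 + 2y + 1/2, LT = xy.

S(f_1,f_2): lcm = xy. S = 3/10y^2 - 2/9x + 2/5y + 1/10.
  leading term y^2: no divisor's leading term divides it; move 3/10y^2 to the remainder.
  leading term x: no divisor's leading term divides it; move -2/9x to the remainder.
  leading term y: no divisor's leading term divides it; move 2/5y to the remainder.
  leading term 1: no divisor's leading term divides it; move 1/10 to the remainder.
  remainder 3/10y^2 - 2/9x + 2/5y + 1/10 ≠ 0; add g_3 = 3/10y^2 - 2/9x + 2/5y + 1/10 to the basis.

S(f_1,g_3): lcm = xy^2. S = 20/27x^2 - 14/9xy - 1/3x.
  leading term x^2: no divisor's leading term divides it; move 20/27x^2 to the remainder.
  leading term xy: subtract (-14/27)·f_1 from -14/9xy - 1/3x → -55/81x
  leading term x: no divisor's leading term divides it; move -55/81x to the remainder.
  remainder 20/27x^2 - 55/81x ≠ 0; add g_4 = 20/27x^2 - 55/81x to the basis.

S(f_2,g_3): lcm = xy^2. S = -3/10y^3 + 20/27x^2 - 4/3xy - 2/5y^2 - 1/3x - 1/10y.
  leading term y^3: subtract (-y)·g_3 from -3/10y^3 + 20/27x^2 - 4/3xy - 2/5y^2 - 1/3x - 1/10y → 20/27x^2 - 14/9xy - 1/3x
  leading term x^2: subtract (1)·g_4 from 20/27x^2 - 14/9xy - 1/3x → -14/9xy + 28/81x
  leading term xy: subtract (-14/27)·f_1 from -14/9xy + 28/81x → 0
  remainder 0.

S(f_1,g_4): lcm = x^2y. S = -2/9x^2 + 11/12xy.
  leading term x^2: subtract (-3/10)·g_4 from -2/9x^2 + 11/12xy → 11/12xy - 11/54x
  leading term xy: subtract (11/36)·f_1 from 11/12xy - 11/54x → 0
  remainder 0.

S(f_2,g_4): lcm = x^2y. S = -3/10xy^2 + 31/60xy - 1/10x.
  leading term xy^2: subtract (-1/10y)·f_1 from -3/10xy^2 + 31/60xy - 1/10x → 9/20xy - 1/10x
  leading term xy: subtract (3/20)·f_1 from 9/20xy - 1/10x → 0
  remainder 0.

S(g_3,g_4): leading monomials are coprime, so the S-polynomial reduces to 0 (Buchberger's first criterion).
Every S-polynomial of the final basis reduces to 0, so we have a Gröbner basis.
Inter-reduce: drop elements whose leading term is divisible by another's, tail-reduce, and make monic.

G = {x^2 - 11/12x, xy - 2/9x, y^2 - 20/27x + 4/3y + 1/3}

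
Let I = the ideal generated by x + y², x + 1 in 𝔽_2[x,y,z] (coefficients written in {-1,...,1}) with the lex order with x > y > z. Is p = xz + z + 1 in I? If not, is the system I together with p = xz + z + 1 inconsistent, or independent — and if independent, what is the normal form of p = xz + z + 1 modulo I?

First compute the reduced Gröbner basis of I by Buchberger's algorithm.
f_1 = x + y², LT = x.
f_2 = x + 1, LT = x.

S(f_1,f_2): lcm = x. S = y² + 1.
  leading term y²: no divisor's leading term divides it; move y² to the remainder.
  leading term 1: no divisor's leading term divides it; move 1 to the remainder.
  remainder y² + 1 ≠ 0; add h_3 = y² + 1 to the basis.

The other S-polynomials (S(f_1,h_3), S(f_2,h_3)) all reduce to 0 modulo the current basis, so we have a Gröbner basis.
Inter-reduce: drop elements whose leading term is divisible by another's, tail-reduce, and make monic.
Reduced Gröbner basis: {x + 1, y² + 1}.
Label its elements g_1 = x + 1, g_2 = y² + 1.

Reduce p = xz + z + 1 modulo G:
  leading term xz: subtract (z)·g_1 from xz + z + 1 → 1
  leading term 1: no divisor's leading term divides it; move 1 to the remainder.
  normal form = 1.
The normal form is nonzero, so p ∉ I. Since p minus its normal form lies in I, I + (p) = I + (r) where r = 1; decide whether this ideal is the whole ring.
Here r = 1 is a nonzero constant, hence a unit: 1 ∈ I + (p), the Gröbner basis of I + (p) is {1}, and the enlarged system has no common solution — adjoining p is inconsistent.

Ideal membership is decidable via reduction modulo a Gröbner basis.

Adjoining xz + z + 1 makes the ideal the whole ring: the system is inconsistent.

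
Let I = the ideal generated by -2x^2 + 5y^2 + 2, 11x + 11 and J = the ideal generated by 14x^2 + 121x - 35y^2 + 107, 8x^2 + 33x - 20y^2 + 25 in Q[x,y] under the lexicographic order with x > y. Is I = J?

Yes, the ideals are equal.

Two ideals are equal iff their reduced Gröbner bases coincide (the reduced basis is unique for a fixed ordering).
Buchberger on the first generating set:
f_1 = -2x^2 + 5y^2 + 2, LT = x^2.
f_2 = 11x + 11, LT = x.

S(f_1,f_2): lcm = x^2. S = -x - 5/2y^2 - 1.
  leading term x: subtract (-1/11)·f_2 from -x - 5/2y^2 - 1 → -5/2y^2
  leading term y^2: no divisor's leading term divides it; move -5/2y^2 to the remainder.
  remainder -5/2y^2 ≠ 0; add g_3 = -5/2y^2 to the basis.

S(f_1,g_3): leading monomials are coprime, so the S-polynomial reduces to 0 (Buchberger's first criterion).
S(f_2,g_3): leading monomials are coprime, so the S-polynomial reduces to 0 (Buchberger's first criterion).
Every S-polynomial of the final basis reduces to 0, so we have a Gröbner basis.
Inter-reduce: drop elements whose leading term is divisible by another's, tail-reduce, and make monic.
Reduced Gröbner basis: {x + 1, y^2}.

Buchberger on the second generating set:
h_1 = 14x^2 + 121x - 35y^2 + 107, LT = x^2.
h_2 = 8x^2 + 33x - 20y^2 + 25, LT = x^2.

S(h_1,h_2): lcm = x^2. S = 253/56x + 253/56.
  leading term x: no divisor's leading term divides it; move 253/56x to the remainder.
  leading term 1: no divisor's leading term divides it; move 253/56 to the remainder.
  remainder 253/56x + 253/56 ≠ 0; add k_3 = 253/56x + 253/56 to the basis.

S(h_1,k_3): lcm = x^2. S = 107/14x - 5/2y^2 + 107/14.
  leading term x: subtract (428/253)·k_3 from 107/14x - 5/2y^2 + 107/14 → -5/2y^2
  leading term y^2: no divisor's leading term divides it; move -5/2y^2 to the remainder.
  remainder -5/2y^2 ≠ 0; add k_4 = -5/2y^2 to the basis.

S(h_2,k_3): lcm = x^2. S = 25/8x - 5/2y^2 + 25/8.
  leading term x: subtract (175/253)·k_3 from 25/8x - 5/2y^2 + 25/8 → -5/2y^2
  leading term y^2: subtract (1)·k_4 from -5/2y^2 → 0
  remainder 0.

S(h_1,k_4): leading monomials are coprime, so the S-polynomial reduces to 0 (Buchberger's first criterion).
S(h_2,k_4): leading monomials are coprime, so the S-polynomial reduces to 0 (Buchberger's first criterion).
S(k_3,k_4): leading monomials are coprime, so the S-polynomial reduces to 0 (Buchberger's first criterion).
Every S-polynomial of the final basis reduces to 0, so we have a Gröbner basis.
Inter-reduce: drop elements whose leading term is divisible by another's, tail-reduce, and make monic.
Reduced Gröbner basis: {x + 1, y^2}.

These coincide, so the ideals are equal.
The choice of monomial ordering does not affect the verdict — as long as both bases are computed under the same ordering, their equality decides ideal equality.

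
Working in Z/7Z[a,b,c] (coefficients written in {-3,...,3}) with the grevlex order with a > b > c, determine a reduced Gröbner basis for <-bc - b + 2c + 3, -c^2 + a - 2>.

f_1 = -bc - b + 2c + 3, LT = bc.
f_2 = -c^2 + a - 2, LT = c^2.

S(f_1,f_2): lcm = bc^2. S = ab + bc - 2c^2 - 2b - 3c.
  reduce S modulo (f_1, f_2):
  remainder ab - 2a - 3b - c ≠ 0; add g_3 = ab - 2a - 3b - c to the basis.

The other S-polynomials (S(f_1,g_3), S(f_2,g_3)) all reduce to 0 modulo the current basis, so we have a Gröbner basis.

G = {ab - 2a - 3b - c, bc + b - 2c - 3, c^2 - a + 2}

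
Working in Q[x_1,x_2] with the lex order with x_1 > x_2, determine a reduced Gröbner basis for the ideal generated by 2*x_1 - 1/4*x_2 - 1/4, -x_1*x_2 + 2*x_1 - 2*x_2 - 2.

G = {x_1 - 1/8*x_2 - 1/8, x_2**2 + 15*x_2 + 14}

f_1 = 2*x_1 - 1/4*x_2 - 1/4, LT = x_1.
f_2 = -x_1*x_2 + 2*x_1 - 2*x_2 - 2, LT = x_1*x_2.

S(f_1,f_2): lcm = x_1*x_2. S = 2*x_1 - 1/8*x_2**2 - 17/8*x_2 - 2.
  leading term x_1: subtract (1)·f_1 from 2*x_1 - 1/8*x_2**2 - 17/8*x_2 - 2 → -1/8*x_2**2 - 15/8*x_2 - 7/4
  leading term x_2**2: no divisor's leading term divides it; move -1/8*x_2**2 to the remainder.
  leading term x_2: no divisor's leading term divides it; move -15/8*x_2 to the remainder.
  leading term 1: no divisor's leading term divides it; move -7/4 to the remainder.
  remainder -1/8*x_2**2 - 15/8*x_2 - 7/4 ≠ 0; add g_3 = -1/8*x_2**2 - 15/8*x_2 - 7/4 to the basis.

The other S-polynomials (S(f_1,g_3), S(f_2,g_3)) all reduce to 0 modulo the current basis, so we have a Gröbner basis.
Inter-reduce: drop elements whose leading term is divisible by another's, tail-reduce, and make monic.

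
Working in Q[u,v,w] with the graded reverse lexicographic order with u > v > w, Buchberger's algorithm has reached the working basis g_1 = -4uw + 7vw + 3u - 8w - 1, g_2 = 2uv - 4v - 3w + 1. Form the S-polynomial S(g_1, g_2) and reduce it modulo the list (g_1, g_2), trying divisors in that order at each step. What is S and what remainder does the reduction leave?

lcm(LM(g_1), LM(g_2)) = uvw.
S = (lcm/LT(g_1))·g_1 − (lcm/LT(g_2))·g_2 = -\tfrac{7}{4}v^{2}w - \tfrac{3}{4}uv + 4vw + \tfrac{3}{2}w^{2} + \tfrac{1}{4}v - \tfrac{1}{2}w.
Reduce S modulo (g_1, g_2) in that order:
  leading term v^{2}w: no divisor's leading term divides it; move -\tfrac{7}{4}v^{2}w to the remainder.
  leading term uv: subtract (-\tfrac{3}{8})·g_2 from -\tfrac{3}{4}uv + 4vw + \tfrac{3}{2}w^{2} + \tfrac{1}{4}v - \tfrac{1}{2}w → 4vw + \tfrac{3}{2}w^{2} - \tfrac{5}{4}v - \tfrac{13}{8}w + \tfrac{3}{8}
  leading term vw: no divisor's leading term divides it; move 4vw to the remainder.
  leading term w^{2}: no divisor's leading term divides it; move \tfrac{3}{2}w^{2} to the remainder.
  leading term v: no divisor's leading term divides it; move -\tfrac{5}{4}v to the remainder.
  leading term w: no divisor's leading term divides it; move -\tfrac{13}{8}w to the remainder.
  leading term 1: no divisor's leading term divides it; move \tfrac{3}{8} to the remainder.
The remainder -\tfrac{7}{4}v^{2}w + 4vw + \tfrac{3}{2}w^{2} - \tfrac{5}{4}v - \tfrac{13}{8}w + \tfrac{3}{8} is nonzero, so it would be added as the next basis element.

S(g_1, g_2) = -\tfrac{7}{4}v^{2}w - \tfrac{3}{4}uv + 4vw + \tfrac{3}{2}w^{2} + \tfrac{1}{4}v - \tfrac{1}{2}w; remainder on division = -\tfrac{7}{4}v^{2}w + 4vw + \tfrac{3}{2}w^{2} - \tfrac{5}{4}v - \tfrac{13}{8}w + \tfrac{3}{8}.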